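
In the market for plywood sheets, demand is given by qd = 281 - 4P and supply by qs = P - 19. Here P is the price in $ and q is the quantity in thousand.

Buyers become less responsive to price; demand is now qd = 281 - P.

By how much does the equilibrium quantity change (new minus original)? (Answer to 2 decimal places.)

Before the shock: 281 - 4P = P - 19 ⇒ 300 = 5P ⇒ P = 60, q = 41.
After the shift, demand is qd = 281 - P and supply is qs = P - 19.
New equilibrium: 281 - P = P - 19 ⇒ 300 = 2P ⇒ P = 150, q = 131.
Δq = 131 − 41 = +90.00.

+90.00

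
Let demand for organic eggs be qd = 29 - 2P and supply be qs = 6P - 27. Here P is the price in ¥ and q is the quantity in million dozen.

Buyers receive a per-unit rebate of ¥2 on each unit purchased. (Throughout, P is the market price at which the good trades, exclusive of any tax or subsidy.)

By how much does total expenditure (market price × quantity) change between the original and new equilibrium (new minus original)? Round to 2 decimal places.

+30.00

Initially, 29 - 2P = 6P - 27, so 56 = 8P and P = 7, q = 15.
Since buyers' out-of-pocket price is the market price minus the rebate, the effective demand curve becomes qd = 33 - 2P.
Clearing the new market: 33 - 2P = 6P - 27, so P = 7.5 and q = 18.
Expenditure moves from 7×15 = 105 to 7.5×18 = 135; change = +30.00.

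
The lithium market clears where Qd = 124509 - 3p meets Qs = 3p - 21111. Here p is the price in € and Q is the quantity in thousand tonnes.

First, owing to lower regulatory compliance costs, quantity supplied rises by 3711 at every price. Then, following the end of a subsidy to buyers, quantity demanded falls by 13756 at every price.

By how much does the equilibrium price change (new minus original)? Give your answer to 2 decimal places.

-2911.17

Solve the original market: 124509 - 3p = 3p - 21111, hence p = 24270 and Q = 51699.
The shock moves the curves to Qd = 110753 - 3p and Qs = 3p - 17400.
Equate the new curves: 110753 - 3p = 3p - 17400, giving 128153 = 6p, p = 128153/6 ≈ 21358.8333, Q = 46676.5.
Δp = 21358.8333 − 24270 = -2911.17.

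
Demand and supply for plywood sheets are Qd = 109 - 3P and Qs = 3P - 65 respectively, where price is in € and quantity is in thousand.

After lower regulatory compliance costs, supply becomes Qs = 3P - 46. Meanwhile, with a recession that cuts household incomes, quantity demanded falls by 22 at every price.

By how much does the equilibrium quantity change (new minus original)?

-1.5

Before the shock: 109 - 3P = 3P - 65 ⇒ 174 = 6P ⇒ P = 29, Q = 22.
The new curves are Qd = 87 - 3P (demand) and Qs = 3P - 46 (supply).
Equate the new curves: 87 - 3P = 3P - 46, giving 133 = 6P, P = 133/6 ≈ 22.1667, Q = 20.5.
ΔQ = 20.5 − 22 = -1.5.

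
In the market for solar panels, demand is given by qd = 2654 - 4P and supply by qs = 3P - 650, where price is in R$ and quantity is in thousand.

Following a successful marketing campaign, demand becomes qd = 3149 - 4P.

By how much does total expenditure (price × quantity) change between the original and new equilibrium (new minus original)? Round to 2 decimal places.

+169300.10

Initially, 2654 - 4P = 3P - 650, so 3304 = 7P and P = 472, q = 766.
The shock moves the curves to qd = 3149 - 4P and qs = 3P - 650.
New equilibrium: 3149 - 4P = 3P - 650 ⇒ 3799 = 7P ⇒ P = 3799/7 ≈ 542.7143, q = 6847/7 ≈ 978.1429.
Expenditure moves from 472×766 = 361552 to 542.7143×978.1429 = 530852.1020; change = +169300.10.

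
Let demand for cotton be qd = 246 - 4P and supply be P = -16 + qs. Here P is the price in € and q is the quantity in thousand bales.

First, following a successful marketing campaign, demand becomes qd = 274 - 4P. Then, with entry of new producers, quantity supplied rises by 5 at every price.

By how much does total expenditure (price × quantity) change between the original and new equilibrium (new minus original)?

Initially, 246 - 4P = P + 16, so 230 = 5P and P = 46, q = 62.
The new curves are qd = 274 - 4P (demand) and qs = P + 21 (supply).
Setting them equal: 274 - 4P = P + 21 → 253 = 5P, so P = 50.6 and q = 71.6.
Expenditure moves from 46×62 = 2852 to 50.6×71.6 = 3622.96; change = +770.96.

+770.96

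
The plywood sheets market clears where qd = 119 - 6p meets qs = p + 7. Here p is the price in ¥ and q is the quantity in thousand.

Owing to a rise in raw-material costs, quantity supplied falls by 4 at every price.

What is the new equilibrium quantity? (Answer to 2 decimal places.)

19.57

Solve the original market: 119 - 6p = p + 7, hence p = 16 and q = 23.
After the shift, demand is qd = 119 - 6p and supply is qs = p + 3.
Setting them equal: 119 - 6p = p + 3 → 116 = 7p, so p = 116/7 ≈ 16.5714 and q = 137/7 ≈ 19.5714.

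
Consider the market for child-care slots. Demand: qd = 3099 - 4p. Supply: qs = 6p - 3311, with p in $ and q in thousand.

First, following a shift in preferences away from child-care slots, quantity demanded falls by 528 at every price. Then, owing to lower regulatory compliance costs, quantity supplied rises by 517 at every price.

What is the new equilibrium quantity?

Solve the original market: 3099 - 4p = 6p - 3311, hence p = 641 and q = 535.
After the shift, demand is qd = 2571 - 4p and supply is qs = 6p - 2794.
Equate the new curves: 2571 - 4p = 6p - 2794, giving 5365 = 10p, p = 536.5, q = 425.

425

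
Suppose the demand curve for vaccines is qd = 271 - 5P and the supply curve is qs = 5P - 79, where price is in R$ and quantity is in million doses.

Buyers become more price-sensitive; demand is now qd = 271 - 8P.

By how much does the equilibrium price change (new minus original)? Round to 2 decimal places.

-8.08

Solve the original market: 271 - 5P = 5P - 79, hence P = 35 and q = 96.
The shock moves the curves to qd = 271 - 8P and qs = 5P - 79.
Setting them equal: 271 - 8P = 5P - 79 → 350 = 13P, so P = 350/13 ≈ 26.9231 and q = 723/13 ≈ 55.6154.
ΔP = 26.9231 − 35 = -8.08.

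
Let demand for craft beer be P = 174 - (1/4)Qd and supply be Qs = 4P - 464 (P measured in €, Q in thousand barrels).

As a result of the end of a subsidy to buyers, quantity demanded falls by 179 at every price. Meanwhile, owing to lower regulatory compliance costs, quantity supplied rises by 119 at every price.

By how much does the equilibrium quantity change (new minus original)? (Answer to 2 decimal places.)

Initially, 696 - 4P = 4P - 464, so 1160 = 8P and P = 145, Q = 116.
The shock moves the curves to Qd = 517 - 4P and Qs = 4P - 345.
Clearing the new market: 517 - 4P = 4P - 345, so P = 107.75 and Q = 86.
ΔQ = 86 − 116 = -30.00.

-30.00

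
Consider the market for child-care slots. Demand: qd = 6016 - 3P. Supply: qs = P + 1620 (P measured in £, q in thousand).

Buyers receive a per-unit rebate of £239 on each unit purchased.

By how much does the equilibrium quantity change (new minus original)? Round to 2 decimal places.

+179.25

Original equilibrium: 6016 - 3P = P + 1620 gives 4396 = 4P, so P = 1099 and q = 2719.
Since buyers' out-of-pocket price is the market price minus the rebate, the effective demand curve becomes qd = 6733 - 3P.
Setting them equal: 6733 - 3P = P + 1620 → 5113 = 4P, so P = 1278.25 and q = 2898.25.
Δq = 2898.25 − 2719 = +179.25.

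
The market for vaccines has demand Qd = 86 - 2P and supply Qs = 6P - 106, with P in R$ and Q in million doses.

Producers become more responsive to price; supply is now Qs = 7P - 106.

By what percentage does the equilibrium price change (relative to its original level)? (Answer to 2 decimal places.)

Original equilibrium: 86 - 2P = 6P - 106 gives 192 = 8P, so P = 24 and Q = 38.
After the shift, demand is Qd = 86 - 2P and supply is Qs = 7P - 106.
Clearing the new market: 86 - 2P = 7P - 106, so P = 64/3 ≈ 21.3333 and Q = 130/3 ≈ 43.3333.
%ΔP = (21.3333 − 24) / 24 × 100 = -11.11%.

-11.11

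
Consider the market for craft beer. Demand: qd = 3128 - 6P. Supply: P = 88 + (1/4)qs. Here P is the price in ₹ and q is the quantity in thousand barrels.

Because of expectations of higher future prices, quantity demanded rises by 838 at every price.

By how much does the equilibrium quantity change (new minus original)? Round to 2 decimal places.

Initially, 3128 - 6P = 4P - 352, so 3480 = 10P and P = 348, q = 1040.
The shock moves the curves to qd = 3966 - 6P and qs = 4P - 352.
Equate the new curves: 3966 - 6P = 4P - 352, giving 4318 = 10P, P = 431.8, q = 1375.2.
Δq = 1375.2 − 1040 = +335.20.

+335.20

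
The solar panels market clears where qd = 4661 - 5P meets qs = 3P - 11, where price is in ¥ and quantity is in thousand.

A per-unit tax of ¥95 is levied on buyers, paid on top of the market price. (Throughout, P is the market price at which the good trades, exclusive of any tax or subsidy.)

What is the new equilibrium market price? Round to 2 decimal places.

524.63

Original equilibrium: 4661 - 5P = 3P - 11 gives 4672 = 8P, so P = 584 and q = 1741.
Since buyers pay the price plus the tax, the effective demand curve becomes qd = 4186 - 5P.
Setting them equal: 4186 - 5P = 3P - 11 → 4197 = 8P, so P = 524.625 and q = 1562.875.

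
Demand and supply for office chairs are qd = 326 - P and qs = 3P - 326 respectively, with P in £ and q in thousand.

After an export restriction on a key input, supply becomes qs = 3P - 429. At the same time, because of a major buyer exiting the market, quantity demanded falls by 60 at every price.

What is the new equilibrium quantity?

92.25

Original equilibrium: 326 - P = 3P - 326 gives 652 = 4P, so P = 163 and q = 163.
With the change applied: demand qd = 266 - P, supply qs = 3P - 429.
New equilibrium: 266 - P = 3P - 429 ⇒ 695 = 4P ⇒ P = 173.75, q = 92.25.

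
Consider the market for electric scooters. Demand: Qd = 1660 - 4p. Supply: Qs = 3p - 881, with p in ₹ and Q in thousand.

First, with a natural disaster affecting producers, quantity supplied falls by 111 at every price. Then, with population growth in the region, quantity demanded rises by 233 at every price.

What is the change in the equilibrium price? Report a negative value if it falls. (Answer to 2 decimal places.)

Before the shock: 1660 - 4p = 3p - 881 ⇒ 2541 = 7p ⇒ p = 363, Q = 208.
With the change applied: demand Qd = 1893 - 4p, supply Qs = 3p - 992.
Clearing the new market: 1893 - 4p = 3p - 992, so p = 2885/7 ≈ 412.1429 and Q = 1711/7 ≈ 244.4286.
Δp = 412.1429 − 363 = +49.14.

+49.14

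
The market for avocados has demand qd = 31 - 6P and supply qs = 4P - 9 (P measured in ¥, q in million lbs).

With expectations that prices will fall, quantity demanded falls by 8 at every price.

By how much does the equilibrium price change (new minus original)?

Original equilibrium: 31 - 6P = 4P - 9 gives 40 = 10P, so P = 4 and q = 7.
After the shift, demand is qd = 23 - 6P and supply is qs = 4P - 9.
Equate the new curves: 23 - 6P = 4P - 9, giving 32 = 10P, P = 3.2, q = 3.8.
ΔP = 3.2 − 4 = -0.8.

-0.8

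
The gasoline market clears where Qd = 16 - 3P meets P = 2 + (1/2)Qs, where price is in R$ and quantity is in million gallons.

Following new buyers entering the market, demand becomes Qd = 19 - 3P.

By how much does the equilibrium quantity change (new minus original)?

+1.2

Initially, 16 - 3P = 2P - 4, so 20 = 5P and P = 4, Q = 4.
The shock moves the curves to Qd = 19 - 3P and Qs = 2P - 4.
New equilibrium: 19 - 3P = 2P - 4 ⇒ 23 = 5P ⇒ P = 4.6, Q = 5.2.
ΔQ = 5.2 − 4 = +1.2.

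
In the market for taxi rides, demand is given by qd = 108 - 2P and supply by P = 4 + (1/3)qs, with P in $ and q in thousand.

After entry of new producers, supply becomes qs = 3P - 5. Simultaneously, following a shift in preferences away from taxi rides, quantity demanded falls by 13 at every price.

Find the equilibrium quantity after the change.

Original equilibrium: 108 - 2P = 3P - 12 gives 120 = 5P, so P = 24 and q = 60.
With the change applied: demand qd = 95 - 2P, supply qs = 3P - 5.
Clearing the new market: 95 - 2P = 3P - 5, so P = 20 and q = 55.

55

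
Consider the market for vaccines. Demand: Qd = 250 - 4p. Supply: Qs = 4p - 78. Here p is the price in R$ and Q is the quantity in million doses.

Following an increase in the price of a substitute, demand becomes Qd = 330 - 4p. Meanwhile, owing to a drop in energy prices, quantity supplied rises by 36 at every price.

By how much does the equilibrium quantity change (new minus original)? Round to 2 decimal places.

Initially, 250 - 4p = 4p - 78, so 328 = 8p and p = 41, Q = 86.
The shock moves the curves to Qd = 330 - 4p and Qs = 4p - 42.
Setting them equal: 330 - 4p = 4p - 42 → 372 = 8p, so p = 46.5 and Q = 144.
ΔQ = 144 − 86 = +58.00.

+58.00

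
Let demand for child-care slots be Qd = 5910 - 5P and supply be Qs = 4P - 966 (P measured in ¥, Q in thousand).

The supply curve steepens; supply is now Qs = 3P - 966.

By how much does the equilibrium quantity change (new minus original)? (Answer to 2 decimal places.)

-477.50

Solve the original market: 5910 - 5P = 4P - 966, hence P = 764 and Q = 2090.
The new curves are Qd = 5910 - 5P (demand) and Qs = 3P - 966 (supply).
Equate the new curves: 5910 - 5P = 3P - 966, giving 6876 = 8P, P = 859.5, Q = 1612.5.
ΔQ = 1612.5 − 2090 = -477.50.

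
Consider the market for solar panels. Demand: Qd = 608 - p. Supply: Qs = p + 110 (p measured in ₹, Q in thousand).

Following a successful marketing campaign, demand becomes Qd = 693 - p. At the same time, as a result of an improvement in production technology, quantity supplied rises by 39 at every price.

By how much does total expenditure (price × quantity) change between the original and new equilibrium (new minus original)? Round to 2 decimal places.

Before the shock: 608 - p = p + 110 ⇒ 498 = 2p ⇒ p = 249, Q = 359.
The new curves are Qd = 693 - p (demand) and Qs = p + 149 (supply).
Equate the new curves: 693 - p = p + 149, giving 544 = 2p, p = 272, Q = 421.
Expenditure moves from 249×359 = 89391 to 272×421 = 114512; change = +25121.00.

+25121.00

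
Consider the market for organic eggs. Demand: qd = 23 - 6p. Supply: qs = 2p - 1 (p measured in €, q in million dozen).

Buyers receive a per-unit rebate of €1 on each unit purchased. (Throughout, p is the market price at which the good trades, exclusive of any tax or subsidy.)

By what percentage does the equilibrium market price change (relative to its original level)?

+25

Original equilibrium: 23 - 6p = 2p - 1 gives 24 = 8p, so p = 3 and q = 5.
Since buyers' out-of-pocket price is the market price minus the rebate, the effective demand curve becomes qd = 29 - 6p.
New equilibrium: 29 - 6p = 2p - 1 ⇒ 30 = 8p ⇒ p = 3.75, q = 6.5.
%Δp = (3.75 − 3) / 3 × 100 = +25%.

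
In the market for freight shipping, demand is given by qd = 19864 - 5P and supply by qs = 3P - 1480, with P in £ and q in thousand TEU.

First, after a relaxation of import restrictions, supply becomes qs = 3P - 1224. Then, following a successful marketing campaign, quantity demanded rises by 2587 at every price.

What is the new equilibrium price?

2959.375

Before the shock: 19864 - 5P = 3P - 1480 ⇒ 21344 = 8P ⇒ P = 2668, q = 6524.
With the change applied: demand qd = 22451 - 5P, supply qs = 3P - 1224.
Equate the new curves: 22451 - 5P = 3P - 1224, giving 23675 = 8P, P = 2959.375, q = 7654.125.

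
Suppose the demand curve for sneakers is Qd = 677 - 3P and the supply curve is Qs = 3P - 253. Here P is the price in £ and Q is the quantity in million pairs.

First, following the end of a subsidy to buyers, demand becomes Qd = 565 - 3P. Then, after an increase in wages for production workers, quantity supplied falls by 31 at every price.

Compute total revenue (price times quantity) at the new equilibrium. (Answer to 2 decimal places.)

19880.75

Original equilibrium: 677 - 3P = 3P - 253 gives 930 = 6P, so P = 155 and Q = 212.
After the shift, demand is Qd = 565 - 3P and supply is Qs = 3P - 284.
Clearing the new market: 565 - 3P = 3P - 284, so P = 141.5 and Q = 140.5.
New expenditure = 141.5 × 140.5 = 19880.75.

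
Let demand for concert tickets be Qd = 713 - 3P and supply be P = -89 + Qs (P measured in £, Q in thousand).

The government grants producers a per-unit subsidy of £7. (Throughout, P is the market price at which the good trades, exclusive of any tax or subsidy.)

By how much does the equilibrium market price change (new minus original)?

-1.75

Original equilibrium: 713 - 3P = P + 89 gives 624 = 4P, so P = 156 and Q = 245.
Since sellers receive the price plus the subsidy, the effective supply curve becomes Qs = P + 96.
New equilibrium: 713 - 3P = P + 96 ⇒ 617 = 4P ⇒ P = 154.25, Q = 250.25.
ΔP = 154.25 − 156 = -1.75.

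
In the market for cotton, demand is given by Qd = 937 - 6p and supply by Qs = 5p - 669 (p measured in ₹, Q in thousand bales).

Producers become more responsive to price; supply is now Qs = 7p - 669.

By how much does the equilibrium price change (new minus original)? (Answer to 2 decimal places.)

Initially, 937 - 6p = 5p - 669, so 1606 = 11p and p = 146, Q = 61.
With the change applied: demand Qd = 937 - 6p, supply Qs = 7p - 669.
Equate the new curves: 937 - 6p = 7p - 669, giving 1606 = 13p, p = 1606/13 ≈ 123.5385, Q = 2545/13 ≈ 195.7692.
Δp = 123.5385 − 146 = -22.46.

-22.46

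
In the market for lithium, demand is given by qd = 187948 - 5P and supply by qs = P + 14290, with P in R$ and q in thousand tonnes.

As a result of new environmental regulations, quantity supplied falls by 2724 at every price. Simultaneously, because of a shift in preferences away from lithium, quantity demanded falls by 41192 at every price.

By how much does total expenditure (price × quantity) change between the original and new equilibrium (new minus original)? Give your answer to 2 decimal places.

Before the shock: 187948 - 5P = P + 14290 ⇒ 173658 = 6P ⇒ P = 28943, q = 43233.
With the change applied: demand qd = 146756 - 5P, supply qs = P + 11566.
Equate the new curves: 146756 - 5P = P + 11566, giving 135190 = 6P, P = 67595/3 ≈ 22531.6667, q = 102293/3 ≈ 34097.6667.
Expenditure moves from 28943×43233 = 1251292719 to 22531.6667×34097.6667 = 768277259.4444; change = -483015459.56.

-483015459.56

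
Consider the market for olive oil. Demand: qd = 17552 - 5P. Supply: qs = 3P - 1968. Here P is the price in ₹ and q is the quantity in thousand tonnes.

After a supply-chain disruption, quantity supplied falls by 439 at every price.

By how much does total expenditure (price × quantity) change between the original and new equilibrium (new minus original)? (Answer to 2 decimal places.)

-390840.33

Solve the original market: 17552 - 5P = 3P - 1968, hence P = 2440 and q = 5352.
The shock moves the curves to qd = 17552 - 5P and qs = 3P - 2407.
New equilibrium: 17552 - 5P = 3P - 2407 ⇒ 19959 = 8P ⇒ P = 2494.875, q = 5077.625.
Expenditure moves from 2440×5352 = 13058880 to 2494.875×5077.625 = 12668039.671875; change = -390840.33.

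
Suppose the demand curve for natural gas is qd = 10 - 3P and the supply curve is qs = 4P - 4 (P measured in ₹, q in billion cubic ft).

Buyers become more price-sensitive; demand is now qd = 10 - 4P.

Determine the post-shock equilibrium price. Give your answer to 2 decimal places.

1.75

Original equilibrium: 10 - 3P = 4P - 4 gives 14 = 7P, so P = 2 and q = 4.
The new curves are qd = 10 - 4P (demand) and qs = 4P - 4 (supply).
New equilibrium: 10 - 4P = 4P - 4 ⇒ 14 = 8P ⇒ P = 1.75, q = 3.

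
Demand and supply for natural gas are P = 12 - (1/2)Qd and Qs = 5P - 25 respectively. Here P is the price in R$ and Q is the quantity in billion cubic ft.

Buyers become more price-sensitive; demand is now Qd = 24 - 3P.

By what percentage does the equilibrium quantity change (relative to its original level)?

-43.75

Before the shock: 24 - 2P = 5P - 25 ⇒ 49 = 7P ⇒ P = 7, Q = 10.
The shock moves the curves to Qd = 24 - 3P and Qs = 5P - 25.
Setting them equal: 24 - 3P = 5P - 25 → 49 = 8P, so P = 6.125 and Q = 5.625.
%ΔQ = (5.625 − 10) / 10 × 100 = -43.75%.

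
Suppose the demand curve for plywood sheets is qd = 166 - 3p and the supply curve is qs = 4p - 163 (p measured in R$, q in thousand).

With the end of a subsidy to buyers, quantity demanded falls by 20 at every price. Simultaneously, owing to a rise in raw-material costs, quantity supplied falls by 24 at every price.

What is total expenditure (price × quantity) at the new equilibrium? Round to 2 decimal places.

Initially, 166 - 3p = 4p - 163, so 329 = 7p and p = 47, q = 25.
After the shift, demand is qd = 146 - 3p and supply is qs = 4p - 187.
Setting them equal: 146 - 3p = 4p - 187 → 333 = 7p, so p = 333/7 ≈ 47.5714 and q = 23/7 ≈ 3.2857.
New expenditure = 47.5714 × 3.2857 = 156.31.

156.31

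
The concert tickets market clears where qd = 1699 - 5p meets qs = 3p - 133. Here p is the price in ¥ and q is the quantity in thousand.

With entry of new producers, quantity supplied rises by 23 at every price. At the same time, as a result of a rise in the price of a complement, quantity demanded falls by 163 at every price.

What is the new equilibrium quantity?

Before the shock: 1699 - 5p = 3p - 133 ⇒ 1832 = 8p ⇒ p = 229, q = 554.
After the shift, demand is qd = 1536 - 5p and supply is qs = 3p - 110.
New equilibrium: 1536 - 5p = 3p - 110 ⇒ 1646 = 8p ⇒ p = 205.75, q = 507.25.

507.25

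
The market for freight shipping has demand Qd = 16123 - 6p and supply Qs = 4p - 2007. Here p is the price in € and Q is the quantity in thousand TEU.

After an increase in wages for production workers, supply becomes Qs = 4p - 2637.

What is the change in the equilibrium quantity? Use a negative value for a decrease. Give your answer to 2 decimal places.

-378.00

Before the shock: 16123 - 6p = 4p - 2007 ⇒ 18130 = 10p ⇒ p = 1813, Q = 5245.
After the shift, demand is Qd = 16123 - 6p and supply is Qs = 4p - 2637.
Equate the new curves: 16123 - 6p = 4p - 2637, giving 18760 = 10p, p = 1876, Q = 4867.
ΔQ = 4867 − 5245 = -378.00.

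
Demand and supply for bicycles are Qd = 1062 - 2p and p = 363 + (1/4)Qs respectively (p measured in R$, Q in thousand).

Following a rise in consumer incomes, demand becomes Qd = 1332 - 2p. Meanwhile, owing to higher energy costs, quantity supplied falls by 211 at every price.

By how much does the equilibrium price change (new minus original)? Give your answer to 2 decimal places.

+80.17

Original equilibrium: 1062 - 2p = 4p - 1452 gives 2514 = 6p, so p = 419 and Q = 224.
After the shift, demand is Qd = 1332 - 2p and supply is Qs = 4p - 1663.
New equilibrium: 1332 - 2p = 4p - 1663 ⇒ 2995 = 6p ⇒ p = 2995/6 ≈ 499.1667, Q = 1001/3 ≈ 333.6667.
Δp = 499.1667 − 419 = +80.17.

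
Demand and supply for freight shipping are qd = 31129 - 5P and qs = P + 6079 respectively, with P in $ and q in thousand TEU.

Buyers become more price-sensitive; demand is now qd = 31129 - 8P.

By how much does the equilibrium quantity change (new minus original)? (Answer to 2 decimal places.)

-1391.67

Solve the original market: 31129 - 5P = P + 6079, hence P = 4175 and q = 10254.
The shock moves the curves to qd = 31129 - 8P and qs = P + 6079.
Setting them equal: 31129 - 8P = P + 6079 → 25050 = 9P, so P = 8350/3 ≈ 2783.3333 and q = 26587/3 ≈ 8862.3333.
Δq = 8862.3333 − 10254 = -1391.67.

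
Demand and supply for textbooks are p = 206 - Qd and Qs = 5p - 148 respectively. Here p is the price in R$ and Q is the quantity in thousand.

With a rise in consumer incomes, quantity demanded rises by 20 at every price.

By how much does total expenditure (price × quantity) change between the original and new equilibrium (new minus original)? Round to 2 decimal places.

+1528.89

Initially, 206 - p = 5p - 148, so 354 = 6p and p = 59, Q = 147.
With the change applied: demand Qd = 226 - p, supply Qs = 5p - 148.
Clearing the new market: 226 - p = 5p - 148, so p = 187/3 ≈ 62.3333 and Q = 491/3 ≈ 163.6667.
Expenditure moves from 59×147 = 8673 to 62.3333×163.6667 = 10201.8889; change = +1528.89.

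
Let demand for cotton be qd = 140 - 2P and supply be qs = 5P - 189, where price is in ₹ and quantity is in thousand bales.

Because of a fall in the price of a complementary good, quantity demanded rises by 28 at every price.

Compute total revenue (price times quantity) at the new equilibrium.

3366

Original equilibrium: 140 - 2P = 5P - 189 gives 329 = 7P, so P = 47 and q = 46.
After the shift, demand is qd = 168 - 2P and supply is qs = 5P - 189.
Clearing the new market: 168 - 2P = 5P - 189, so P = 51 and q = 66.
New expenditure = 51 × 66 = 3366.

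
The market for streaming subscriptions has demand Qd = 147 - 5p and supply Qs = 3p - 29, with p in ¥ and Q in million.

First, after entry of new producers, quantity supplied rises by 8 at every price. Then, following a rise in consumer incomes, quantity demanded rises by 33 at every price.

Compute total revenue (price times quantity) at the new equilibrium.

1366.171875

Solve the original market: 147 - 5p = 3p - 29, hence p = 22 and Q = 37.
The new curves are Qd = 180 - 5p (demand) and Qs = 3p - 21 (supply).
Clearing the new market: 180 - 5p = 3p - 21, so p = 25.125 and Q = 54.375.
New expenditure = 25.125 × 54.375 = 1366.171875.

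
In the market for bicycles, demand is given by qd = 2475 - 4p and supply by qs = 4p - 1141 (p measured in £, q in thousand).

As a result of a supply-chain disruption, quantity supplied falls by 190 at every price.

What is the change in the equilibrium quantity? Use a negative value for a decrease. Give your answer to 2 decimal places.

Solve the original market: 2475 - 4p = 4p - 1141, hence p = 452 and q = 667.
The shock moves the curves to qd = 2475 - 4p and qs = 4p - 1331.
Equate the new curves: 2475 - 4p = 4p - 1331, giving 3806 = 8p, p = 475.75, q = 572.
Δq = 572 − 667 = -95.00.

-95.00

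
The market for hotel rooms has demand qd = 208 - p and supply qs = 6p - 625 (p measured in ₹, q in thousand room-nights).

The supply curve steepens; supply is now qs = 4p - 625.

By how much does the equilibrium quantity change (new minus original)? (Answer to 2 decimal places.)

Original equilibrium: 208 - p = 6p - 625 gives 833 = 7p, so p = 119 and q = 89.
The new curves are qd = 208 - p (demand) and qs = 4p - 625 (supply).
New equilibrium: 208 - p = 4p - 625 ⇒ 833 = 5p ⇒ p = 166.6, q = 41.4.
Δq = 41.4 − 89 = -47.60.

-47.60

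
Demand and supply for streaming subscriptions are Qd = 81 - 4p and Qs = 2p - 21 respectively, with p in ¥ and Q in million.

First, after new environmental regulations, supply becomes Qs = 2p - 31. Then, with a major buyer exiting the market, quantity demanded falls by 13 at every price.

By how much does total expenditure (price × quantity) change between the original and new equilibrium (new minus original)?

Original equilibrium: 81 - 4p = 2p - 21 gives 102 = 6p, so p = 17 and Q = 13.
The shock moves the curves to Qd = 68 - 4p and Qs = 2p - 31.
Clearing the new market: 68 - 4p = 2p - 31, so p = 16.5 and Q = 2.
Expenditure moves from 17×13 = 221 to 16.5×2 = 33; change = -188.

-188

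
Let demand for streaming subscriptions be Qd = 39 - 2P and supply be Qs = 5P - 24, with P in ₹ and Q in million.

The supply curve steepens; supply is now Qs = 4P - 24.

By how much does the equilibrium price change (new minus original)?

+1.5

Initially, 39 - 2P = 5P - 24, so 63 = 7P and P = 9, Q = 21.
With the change applied: demand Qd = 39 - 2P, supply Qs = 4P - 24.
Setting them equal: 39 - 2P = 4P - 24 → 63 = 6P, so P = 10.5 and Q = 18.
ΔP = 10.5 − 9 = +1.5.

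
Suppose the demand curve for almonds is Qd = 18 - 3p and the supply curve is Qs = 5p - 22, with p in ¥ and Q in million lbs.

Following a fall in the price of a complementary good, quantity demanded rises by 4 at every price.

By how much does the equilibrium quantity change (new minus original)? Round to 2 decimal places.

+2.50

Original equilibrium: 18 - 3p = 5p - 22 gives 40 = 8p, so p = 5 and Q = 3.
The new curves are Qd = 22 - 3p (demand) and Qs = 5p - 22 (supply).
New equilibrium: 22 - 3p = 5p - 22 ⇒ 44 = 8p ⇒ p = 5.5, Q = 5.5.
ΔQ = 5.5 − 3 = +2.50.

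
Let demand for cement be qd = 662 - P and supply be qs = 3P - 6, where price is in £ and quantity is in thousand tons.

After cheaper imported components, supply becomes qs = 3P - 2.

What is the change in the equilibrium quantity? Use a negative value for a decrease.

Initially, 662 - P = 3P - 6, so 668 = 4P and P = 167, q = 495.
The shock moves the curves to qd = 662 - P and qs = 3P - 2.
Equate the new curves: 662 - P = 3P - 2, giving 664 = 4P, P = 166, q = 496.
Δq = 496 − 495 = +1.

+1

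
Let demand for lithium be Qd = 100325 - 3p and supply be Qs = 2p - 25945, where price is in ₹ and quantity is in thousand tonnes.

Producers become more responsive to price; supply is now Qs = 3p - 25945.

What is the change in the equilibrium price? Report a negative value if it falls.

Original equilibrium: 100325 - 3p = 2p - 25945 gives 126270 = 5p, so p = 25254 and Q = 24563.
After the shift, demand is Qd = 100325 - 3p and supply is Qs = 3p - 25945.
Equate the new curves: 100325 - 3p = 3p - 25945, giving 126270 = 6p, p = 21045, Q = 37190.
Δp = 21045 − 25254 = -4209.

-4209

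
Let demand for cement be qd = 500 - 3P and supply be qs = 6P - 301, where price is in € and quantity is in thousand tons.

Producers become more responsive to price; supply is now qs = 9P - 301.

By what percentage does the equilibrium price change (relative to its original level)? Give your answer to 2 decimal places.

Original equilibrium: 500 - 3P = 6P - 301 gives 801 = 9P, so P = 89 and q = 233.
The new curves are qd = 500 - 3P (demand) and qs = 9P - 301 (supply).
Equate the new curves: 500 - 3P = 9P - 301, giving 801 = 12P, P = 66.75, q = 299.75.
%ΔP = (66.75 − 89) / 89 × 100 = -25.00%.

-25.00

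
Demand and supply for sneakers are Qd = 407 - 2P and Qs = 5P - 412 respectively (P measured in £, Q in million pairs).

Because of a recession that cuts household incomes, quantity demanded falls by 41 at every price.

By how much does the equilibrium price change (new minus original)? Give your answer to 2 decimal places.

-5.86

Original equilibrium: 407 - 2P = 5P - 412 gives 819 = 7P, so P = 117 and Q = 173.
The new curves are Qd = 366 - 2P (demand) and Qs = 5P - 412 (supply).
New equilibrium: 366 - 2P = 5P - 412 ⇒ 778 = 7P ⇒ P = 778/7 ≈ 111.1429, Q = 1006/7 ≈ 143.7143.
ΔP = 111.1429 − 117 = -5.86.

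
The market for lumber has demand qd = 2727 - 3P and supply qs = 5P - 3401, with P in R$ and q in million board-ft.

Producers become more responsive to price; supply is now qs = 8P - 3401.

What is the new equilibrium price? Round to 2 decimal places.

Solve the original market: 2727 - 3P = 5P - 3401, hence P = 766 and q = 429.
After the shift, demand is qd = 2727 - 3P and supply is qs = 8P - 3401.
New equilibrium: 2727 - 3P = 8P - 3401 ⇒ 6128 = 11P ⇒ P = 6128/11 ≈ 557.0909, q = 11613/11 ≈ 1055.7273.

557.09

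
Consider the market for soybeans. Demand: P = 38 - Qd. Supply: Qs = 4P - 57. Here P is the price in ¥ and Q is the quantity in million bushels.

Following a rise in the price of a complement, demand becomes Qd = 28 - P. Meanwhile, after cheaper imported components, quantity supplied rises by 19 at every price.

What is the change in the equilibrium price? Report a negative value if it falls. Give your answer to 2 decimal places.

-5.80

Original equilibrium: 38 - P = 4P - 57 gives 95 = 5P, so P = 19 and Q = 19.
The new curves are Qd = 28 - P (demand) and Qs = 4P - 38 (supply).
Setting them equal: 28 - P = 4P - 38 → 66 = 5P, so P = 13.2 and Q = 14.8.
ΔP = 13.2 − 19 = -5.80.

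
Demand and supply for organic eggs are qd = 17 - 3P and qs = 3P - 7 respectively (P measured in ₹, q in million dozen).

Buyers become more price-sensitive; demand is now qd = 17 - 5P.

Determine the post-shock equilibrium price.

3

Before the shock: 17 - 3P = 3P - 7 ⇒ 24 = 6P ⇒ P = 4, q = 5.
The new curves are qd = 17 - 5P (demand) and qs = 3P - 7 (supply).
Equate the new curves: 17 - 5P = 3P - 7, giving 24 = 8P, P = 3, q = 2.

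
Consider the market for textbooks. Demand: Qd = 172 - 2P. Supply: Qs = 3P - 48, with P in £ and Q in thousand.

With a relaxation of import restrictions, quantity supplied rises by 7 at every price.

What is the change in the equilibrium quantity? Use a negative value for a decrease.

+2.8

Solve the original market: 172 - 2P = 3P - 48, hence P = 44 and Q = 84.
After the shift, demand is Qd = 172 - 2P and supply is Qs = 3P - 41.
New equilibrium: 172 - 2P = 3P - 41 ⇒ 213 = 5P ⇒ P = 42.6, Q = 86.8.
ΔQ = 86.8 − 84 = +2.8.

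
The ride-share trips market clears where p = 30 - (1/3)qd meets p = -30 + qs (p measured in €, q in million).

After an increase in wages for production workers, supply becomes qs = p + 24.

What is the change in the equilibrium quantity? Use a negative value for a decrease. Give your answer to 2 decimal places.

Solve the original market: 90 - 3p = p + 30, hence p = 15 and q = 45.
The new curves are qd = 90 - 3p (demand) and qs = p + 24 (supply).
Setting them equal: 90 - 3p = p + 24 → 66 = 4p, so p = 16.5 and q = 40.5.
Δq = 40.5 − 45 = -4.50.

-4.50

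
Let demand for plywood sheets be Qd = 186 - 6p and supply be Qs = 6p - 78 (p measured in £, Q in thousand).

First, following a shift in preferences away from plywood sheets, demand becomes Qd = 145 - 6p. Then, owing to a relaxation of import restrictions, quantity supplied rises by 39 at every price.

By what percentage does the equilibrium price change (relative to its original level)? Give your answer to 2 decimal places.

Original equilibrium: 186 - 6p = 6p - 78 gives 264 = 12p, so p = 22 and Q = 54.
The shock moves the curves to Qd = 145 - 6p and Qs = 6p - 39.
Clearing the new market: 145 - 6p = 6p - 39, so p = 46/3 ≈ 15.3333 and Q = 53.
%Δp = (15.3333 − 22) / 22 × 100 = -30.30%.

-30.30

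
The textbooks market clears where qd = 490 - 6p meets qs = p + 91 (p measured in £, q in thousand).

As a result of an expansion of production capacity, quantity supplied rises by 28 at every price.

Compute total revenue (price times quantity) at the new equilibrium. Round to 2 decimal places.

9116.00

Before the shock: 490 - 6p = p + 91 ⇒ 399 = 7p ⇒ p = 57, q = 148.
With the change applied: demand qd = 490 - 6p, supply qs = p + 119.
Equate the new curves: 490 - 6p = p + 119, giving 371 = 7p, p = 53, q = 172.
New expenditure = 53 × 172 = 9116.00.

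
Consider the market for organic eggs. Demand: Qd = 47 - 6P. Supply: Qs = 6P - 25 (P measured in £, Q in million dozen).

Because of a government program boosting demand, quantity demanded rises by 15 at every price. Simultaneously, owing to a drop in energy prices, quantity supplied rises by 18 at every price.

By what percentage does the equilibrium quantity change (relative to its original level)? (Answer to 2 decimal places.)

Solve the original market: 47 - 6P = 6P - 25, hence P = 6 and Q = 11.
The new curves are Qd = 62 - 6P (demand) and Qs = 6P - 7 (supply).
Clearing the new market: 62 - 6P = 6P - 7, so P = 5.75 and Q = 27.5.
%ΔQ = (27.5 − 11) / 11 × 100 = +150.00%.

+150.00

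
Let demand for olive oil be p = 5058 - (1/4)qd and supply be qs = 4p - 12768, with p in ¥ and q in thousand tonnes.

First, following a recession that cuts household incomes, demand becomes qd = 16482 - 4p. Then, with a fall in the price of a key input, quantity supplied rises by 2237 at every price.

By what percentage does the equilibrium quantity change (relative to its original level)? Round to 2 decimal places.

Solve the original market: 20232 - 4p = 4p - 12768, hence p = 4125 and q = 3732.
With the change applied: demand qd = 16482 - 4p, supply qs = 4p - 10531.
Clearing the new market: 16482 - 4p = 4p - 10531, so p = 3376.625 and q = 2975.5.
%Δq = (2975.5 − 3732) / 3732 × 100 = -20.27%.

-20.27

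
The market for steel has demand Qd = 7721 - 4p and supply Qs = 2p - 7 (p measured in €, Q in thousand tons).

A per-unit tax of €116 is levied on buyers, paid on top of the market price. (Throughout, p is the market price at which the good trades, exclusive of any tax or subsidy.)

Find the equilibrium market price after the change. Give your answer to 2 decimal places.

1210.67

Solve the original market: 7721 - 4p = 2p - 7, hence p = 1288 and Q = 2569.
Since buyers pay the price plus the tax, the effective demand curve becomes Qd = 7257 - 4p.
Clearing the new market: 7257 - 4p = 2p - 7, so p = 3632/3 ≈ 1210.6667 and Q = 7243/3 ≈ 2414.3333.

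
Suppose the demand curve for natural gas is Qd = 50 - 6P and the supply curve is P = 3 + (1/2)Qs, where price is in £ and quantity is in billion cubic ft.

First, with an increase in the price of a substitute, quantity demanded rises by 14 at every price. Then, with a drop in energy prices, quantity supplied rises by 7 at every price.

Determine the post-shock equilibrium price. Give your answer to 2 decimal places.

Solve the original market: 50 - 6P = 2P - 6, hence P = 7 and Q = 8.
After the shift, demand is Qd = 64 - 6P and supply is Qs = 2P + 1.
New equilibrium: 64 - 6P = 2P + 1 ⇒ 63 = 8P ⇒ P = 7.875, Q = 16.75.

7.88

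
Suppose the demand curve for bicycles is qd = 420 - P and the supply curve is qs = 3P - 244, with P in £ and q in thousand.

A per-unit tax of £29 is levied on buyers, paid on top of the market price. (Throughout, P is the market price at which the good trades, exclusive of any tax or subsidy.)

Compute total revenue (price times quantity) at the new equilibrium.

Initially, 420 - P = 3P - 244, so 664 = 4P and P = 166, q = 254.
Since buyers pay the price plus the tax, the effective demand curve becomes qd = 391 - P.
New equilibrium: 391 - P = 3P - 244 ⇒ 635 = 4P ⇒ P = 158.75, q = 232.25.
New expenditure = 158.75 × 232.25 = 36869.6875.

36869.6875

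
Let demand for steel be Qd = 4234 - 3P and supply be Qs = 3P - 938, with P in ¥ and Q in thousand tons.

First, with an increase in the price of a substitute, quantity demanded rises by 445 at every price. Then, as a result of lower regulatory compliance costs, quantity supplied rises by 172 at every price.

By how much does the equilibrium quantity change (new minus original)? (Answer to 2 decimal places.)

+308.50

Original equilibrium: 4234 - 3P = 3P - 938 gives 5172 = 6P, so P = 862 and Q = 1648.
The new curves are Qd = 4679 - 3P (demand) and Qs = 3P - 766 (supply).
New equilibrium: 4679 - 3P = 3P - 766 ⇒ 5445 = 6P ⇒ P = 907.5, Q = 1956.5.
ΔQ = 1956.5 − 1648 = +308.50.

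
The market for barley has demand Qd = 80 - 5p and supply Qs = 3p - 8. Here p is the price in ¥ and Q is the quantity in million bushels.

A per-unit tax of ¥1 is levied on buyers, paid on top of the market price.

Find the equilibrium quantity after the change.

Initially, 80 - 5p = 3p - 8, so 88 = 8p and p = 11, Q = 25.
Since buyers pay the price plus the tax, the effective demand curve becomes Qd = 75 - 5p.
New equilibrium: 75 - 5p = 3p - 8 ⇒ 83 = 8p ⇒ p = 10.375, Q = 23.125.

23.125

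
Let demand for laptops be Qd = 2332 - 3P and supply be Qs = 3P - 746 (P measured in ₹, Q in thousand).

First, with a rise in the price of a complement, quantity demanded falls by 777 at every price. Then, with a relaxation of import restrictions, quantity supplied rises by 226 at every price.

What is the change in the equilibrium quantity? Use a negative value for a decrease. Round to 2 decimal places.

Initially, 2332 - 3P = 3P - 746, so 3078 = 6P and P = 513, Q = 793.
After the shift, demand is Qd = 1555 - 3P and supply is Qs = 3P - 520.
New equilibrium: 1555 - 3P = 3P - 520 ⇒ 2075 = 6P ⇒ P = 2075/6 ≈ 345.8333, Q = 517.5.
ΔQ = 517.5 − 793 = -275.50.

-275.50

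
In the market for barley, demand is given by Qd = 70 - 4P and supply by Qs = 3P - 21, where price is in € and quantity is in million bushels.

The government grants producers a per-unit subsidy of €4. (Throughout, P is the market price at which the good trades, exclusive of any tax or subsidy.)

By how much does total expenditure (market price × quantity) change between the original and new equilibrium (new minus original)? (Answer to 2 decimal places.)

Solve the original market: 70 - 4P = 3P - 21, hence P = 13 and Q = 18.
Since sellers receive the price plus the subsidy, the effective supply curve becomes Qs = 3P - 9.
Equate the new curves: 70 - 4P = 3P - 9, giving 79 = 7P, P = 79/7 ≈ 11.2857, Q = 174/7 ≈ 24.8571.
Expenditure moves from 13×18 = 234 to 11.2857×24.8571 = 280.5306; change = +46.53.

+46.53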